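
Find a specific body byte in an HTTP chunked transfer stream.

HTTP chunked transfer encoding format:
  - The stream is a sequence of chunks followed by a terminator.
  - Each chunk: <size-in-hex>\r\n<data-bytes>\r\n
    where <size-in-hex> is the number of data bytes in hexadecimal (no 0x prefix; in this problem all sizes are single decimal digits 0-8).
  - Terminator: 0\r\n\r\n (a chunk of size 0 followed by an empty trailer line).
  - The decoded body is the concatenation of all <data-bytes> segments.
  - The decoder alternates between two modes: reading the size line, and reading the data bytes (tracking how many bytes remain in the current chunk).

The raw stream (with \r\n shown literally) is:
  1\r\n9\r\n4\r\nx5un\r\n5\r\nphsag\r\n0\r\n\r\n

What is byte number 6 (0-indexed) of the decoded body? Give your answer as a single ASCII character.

Chunk 1: stream[0..1]='1' size=0x1=1, data at stream[3..4]='9' -> body[0..1], body so far='9'
Chunk 2: stream[6..7]='4' size=0x4=4, data at stream[9..13]='x5un' -> body[1..5], body so far='9x5un'
Chunk 3: stream[15..16]='5' size=0x5=5, data at stream[18..23]='phsag' -> body[5..10], body so far='9x5unphsag'
Chunk 4: stream[25..26]='0' size=0 (terminator). Final body='9x5unphsag' (10 bytes)
Body byte 6 = 'h'

Answer: h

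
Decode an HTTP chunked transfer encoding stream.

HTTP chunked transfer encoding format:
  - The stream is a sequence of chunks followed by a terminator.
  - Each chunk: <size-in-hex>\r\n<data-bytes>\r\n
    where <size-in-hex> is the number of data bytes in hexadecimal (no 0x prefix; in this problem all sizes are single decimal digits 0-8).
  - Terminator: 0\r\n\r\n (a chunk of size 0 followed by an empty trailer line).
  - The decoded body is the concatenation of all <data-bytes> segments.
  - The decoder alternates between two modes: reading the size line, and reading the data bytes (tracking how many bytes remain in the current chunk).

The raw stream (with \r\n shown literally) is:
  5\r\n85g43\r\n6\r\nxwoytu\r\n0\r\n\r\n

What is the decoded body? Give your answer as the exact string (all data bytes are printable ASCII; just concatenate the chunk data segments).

Chunk 1: stream[0..1]='5' size=0x5=5, data at stream[3..8]='85g43' -> body[0..5], body so far='85g43'
Chunk 2: stream[10..11]='6' size=0x6=6, data at stream[13..19]='xwoytu' -> body[5..11], body so far='85g43xwoytu'
Chunk 3: stream[21..22]='0' size=0 (terminator). Final body='85g43xwoytu' (11 bytes)

Answer: 85g43xwoytu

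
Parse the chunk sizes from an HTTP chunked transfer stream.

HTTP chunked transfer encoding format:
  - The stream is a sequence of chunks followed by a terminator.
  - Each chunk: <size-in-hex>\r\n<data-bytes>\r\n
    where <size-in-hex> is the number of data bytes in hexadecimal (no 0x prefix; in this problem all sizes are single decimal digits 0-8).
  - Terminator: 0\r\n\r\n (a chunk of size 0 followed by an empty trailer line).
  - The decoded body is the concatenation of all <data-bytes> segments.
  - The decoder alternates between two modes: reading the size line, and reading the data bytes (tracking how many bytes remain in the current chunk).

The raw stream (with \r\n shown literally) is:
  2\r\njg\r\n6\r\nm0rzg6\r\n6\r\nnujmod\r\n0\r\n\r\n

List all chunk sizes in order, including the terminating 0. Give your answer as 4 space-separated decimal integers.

Answer: 2 6 6 0

Derivation:
Chunk 1: stream[0..1]='2' size=0x2=2, data at stream[3..5]='jg' -> body[0..2], body so far='jg'
Chunk 2: stream[7..8]='6' size=0x6=6, data at stream[10..16]='m0rzg6' -> body[2..8], body so far='jgm0rzg6'
Chunk 3: stream[18..19]='6' size=0x6=6, data at stream[21..27]='nujmod' -> body[8..14], body so far='jgm0rzg6nujmod'
Chunk 4: stream[29..30]='0' size=0 (terminator). Final body='jgm0rzg6nujmod' (14 bytes)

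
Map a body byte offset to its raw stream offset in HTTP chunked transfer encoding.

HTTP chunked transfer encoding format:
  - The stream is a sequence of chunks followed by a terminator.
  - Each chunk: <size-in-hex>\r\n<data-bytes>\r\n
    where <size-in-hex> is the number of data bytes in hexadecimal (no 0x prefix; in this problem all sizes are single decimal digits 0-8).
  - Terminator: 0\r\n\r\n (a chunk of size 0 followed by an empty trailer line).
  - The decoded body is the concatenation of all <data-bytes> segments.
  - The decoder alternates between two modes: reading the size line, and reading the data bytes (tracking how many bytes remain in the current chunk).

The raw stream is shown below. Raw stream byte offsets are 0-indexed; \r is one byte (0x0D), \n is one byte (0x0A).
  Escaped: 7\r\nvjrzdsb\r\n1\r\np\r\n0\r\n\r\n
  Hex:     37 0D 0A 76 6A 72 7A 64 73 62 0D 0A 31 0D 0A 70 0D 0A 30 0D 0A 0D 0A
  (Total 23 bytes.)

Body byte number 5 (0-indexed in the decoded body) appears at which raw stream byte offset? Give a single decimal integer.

Answer: 8

Derivation:
Chunk 1: stream[0..1]='7' size=0x7=7, data at stream[3..10]='vjrzdsb' -> body[0..7], body so far='vjrzdsb'
Chunk 2: stream[12..13]='1' size=0x1=1, data at stream[15..16]='p' -> body[7..8], body so far='vjrzdsbp'
Chunk 3: stream[18..19]='0' size=0 (terminator). Final body='vjrzdsbp' (8 bytes)
Body byte 5 at stream offset 8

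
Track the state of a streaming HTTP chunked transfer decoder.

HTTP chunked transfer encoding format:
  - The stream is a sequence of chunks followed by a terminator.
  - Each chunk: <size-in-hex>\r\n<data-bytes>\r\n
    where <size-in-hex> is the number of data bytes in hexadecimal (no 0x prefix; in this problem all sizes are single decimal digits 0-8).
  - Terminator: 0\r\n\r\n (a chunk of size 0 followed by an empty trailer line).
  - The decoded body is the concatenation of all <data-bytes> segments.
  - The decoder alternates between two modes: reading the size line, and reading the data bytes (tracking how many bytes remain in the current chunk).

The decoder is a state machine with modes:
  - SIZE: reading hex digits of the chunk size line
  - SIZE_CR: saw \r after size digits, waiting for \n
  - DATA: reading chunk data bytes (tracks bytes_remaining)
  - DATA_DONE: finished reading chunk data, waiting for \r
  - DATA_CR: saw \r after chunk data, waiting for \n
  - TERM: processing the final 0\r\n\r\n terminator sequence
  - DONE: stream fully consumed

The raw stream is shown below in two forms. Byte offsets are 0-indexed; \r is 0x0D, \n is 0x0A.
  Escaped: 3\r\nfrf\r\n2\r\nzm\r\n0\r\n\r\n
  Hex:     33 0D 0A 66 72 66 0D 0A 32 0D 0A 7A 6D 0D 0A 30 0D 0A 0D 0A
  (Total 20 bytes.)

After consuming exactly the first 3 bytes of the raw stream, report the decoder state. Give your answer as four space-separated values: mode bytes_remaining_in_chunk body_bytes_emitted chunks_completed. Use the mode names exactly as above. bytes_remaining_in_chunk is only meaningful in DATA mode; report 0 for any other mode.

Answer: DATA 3 0 0

Derivation:
Byte 0 = '3': mode=SIZE remaining=0 emitted=0 chunks_done=0
Byte 1 = 0x0D: mode=SIZE_CR remaining=0 emitted=0 chunks_done=0
Byte 2 = 0x0A: mode=DATA remaining=3 emitted=0 chunks_done=0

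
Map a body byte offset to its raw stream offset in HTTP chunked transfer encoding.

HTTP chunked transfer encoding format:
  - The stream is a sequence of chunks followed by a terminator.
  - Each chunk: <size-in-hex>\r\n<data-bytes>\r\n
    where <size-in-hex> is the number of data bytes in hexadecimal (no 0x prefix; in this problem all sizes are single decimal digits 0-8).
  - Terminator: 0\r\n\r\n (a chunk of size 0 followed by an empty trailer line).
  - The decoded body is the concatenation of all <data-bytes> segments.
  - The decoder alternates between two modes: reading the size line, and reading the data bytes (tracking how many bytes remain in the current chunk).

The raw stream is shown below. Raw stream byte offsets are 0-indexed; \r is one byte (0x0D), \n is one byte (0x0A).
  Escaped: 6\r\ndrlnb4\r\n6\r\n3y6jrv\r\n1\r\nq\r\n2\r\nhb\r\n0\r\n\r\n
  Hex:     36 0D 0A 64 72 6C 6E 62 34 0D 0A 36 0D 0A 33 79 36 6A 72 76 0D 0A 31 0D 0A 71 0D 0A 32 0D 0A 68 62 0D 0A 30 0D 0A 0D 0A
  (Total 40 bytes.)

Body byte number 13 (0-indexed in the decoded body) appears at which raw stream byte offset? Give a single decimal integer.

Answer: 31

Derivation:
Chunk 1: stream[0..1]='6' size=0x6=6, data at stream[3..9]='drlnb4' -> body[0..6], body so far='drlnb4'
Chunk 2: stream[11..12]='6' size=0x6=6, data at stream[14..20]='3y6jrv' -> body[6..12], body so far='drlnb43y6jrv'
Chunk 3: stream[22..23]='1' size=0x1=1, data at stream[25..26]='q' -> body[12..13], body so far='drlnb43y6jrvq'
Chunk 4: stream[28..29]='2' size=0x2=2, data at stream[31..33]='hb' -> body[13..15], body so far='drlnb43y6jrvqhb'
Chunk 5: stream[35..36]='0' size=0 (terminator). Final body='drlnb43y6jrvqhb' (15 bytes)
Body byte 13 at stream offset 31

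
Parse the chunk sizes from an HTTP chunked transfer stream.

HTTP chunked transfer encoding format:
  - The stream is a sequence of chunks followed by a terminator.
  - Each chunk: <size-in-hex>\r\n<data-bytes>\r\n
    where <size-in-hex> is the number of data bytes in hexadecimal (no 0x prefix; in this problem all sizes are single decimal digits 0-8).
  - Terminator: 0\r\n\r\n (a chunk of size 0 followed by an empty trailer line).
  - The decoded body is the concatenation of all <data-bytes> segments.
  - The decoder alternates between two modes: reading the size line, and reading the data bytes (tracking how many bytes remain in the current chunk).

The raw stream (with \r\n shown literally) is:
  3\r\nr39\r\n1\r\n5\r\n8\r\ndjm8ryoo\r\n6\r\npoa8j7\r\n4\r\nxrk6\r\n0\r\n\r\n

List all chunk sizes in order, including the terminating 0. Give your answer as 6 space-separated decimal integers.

Answer: 3 1 8 6 4 0

Derivation:
Chunk 1: stream[0..1]='3' size=0x3=3, data at stream[3..6]='r39' -> body[0..3], body so far='r39'
Chunk 2: stream[8..9]='1' size=0x1=1, data at stream[11..12]='5' -> body[3..4], body so far='r395'
Chunk 3: stream[14..15]='8' size=0x8=8, data at stream[17..25]='djm8ryoo' -> body[4..12], body so far='r395djm8ryoo'
Chunk 4: stream[27..28]='6' size=0x6=6, data at stream[30..36]='poa8j7' -> body[12..18], body so far='r395djm8ryoopoa8j7'
Chunk 5: stream[38..39]='4' size=0x4=4, data at stream[41..45]='xrk6' -> body[18..22], body so far='r395djm8ryoopoa8j7xrk6'
Chunk 6: stream[47..48]='0' size=0 (terminator). Final body='r395djm8ryoopoa8j7xrk6' (22 bytes)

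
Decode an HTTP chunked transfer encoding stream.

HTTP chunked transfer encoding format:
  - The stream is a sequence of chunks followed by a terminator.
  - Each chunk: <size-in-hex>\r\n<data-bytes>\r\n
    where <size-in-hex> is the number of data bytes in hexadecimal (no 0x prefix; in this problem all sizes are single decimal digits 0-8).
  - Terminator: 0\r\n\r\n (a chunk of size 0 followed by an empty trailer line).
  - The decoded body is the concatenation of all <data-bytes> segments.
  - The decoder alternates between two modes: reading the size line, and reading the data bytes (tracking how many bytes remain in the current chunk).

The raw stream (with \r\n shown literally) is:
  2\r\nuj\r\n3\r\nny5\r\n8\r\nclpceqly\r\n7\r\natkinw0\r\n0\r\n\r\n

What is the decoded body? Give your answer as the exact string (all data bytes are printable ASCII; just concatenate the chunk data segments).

Answer: ujny5clpceqlyatkinw0

Derivation:
Chunk 1: stream[0..1]='2' size=0x2=2, data at stream[3..5]='uj' -> body[0..2], body so far='uj'
Chunk 2: stream[7..8]='3' size=0x3=3, data at stream[10..13]='ny5' -> body[2..5], body so far='ujny5'
Chunk 3: stream[15..16]='8' size=0x8=8, data at stream[18..26]='clpceqly' -> body[5..13], body so far='ujny5clpceqly'
Chunk 4: stream[28..29]='7' size=0x7=7, data at stream[31..38]='atkinw0' -> body[13..20], body so far='ujny5clpceqlyatkinw0'
Chunk 5: stream[40..41]='0' size=0 (terminator). Final body='ujny5clpceqlyatkinw0' (20 bytes)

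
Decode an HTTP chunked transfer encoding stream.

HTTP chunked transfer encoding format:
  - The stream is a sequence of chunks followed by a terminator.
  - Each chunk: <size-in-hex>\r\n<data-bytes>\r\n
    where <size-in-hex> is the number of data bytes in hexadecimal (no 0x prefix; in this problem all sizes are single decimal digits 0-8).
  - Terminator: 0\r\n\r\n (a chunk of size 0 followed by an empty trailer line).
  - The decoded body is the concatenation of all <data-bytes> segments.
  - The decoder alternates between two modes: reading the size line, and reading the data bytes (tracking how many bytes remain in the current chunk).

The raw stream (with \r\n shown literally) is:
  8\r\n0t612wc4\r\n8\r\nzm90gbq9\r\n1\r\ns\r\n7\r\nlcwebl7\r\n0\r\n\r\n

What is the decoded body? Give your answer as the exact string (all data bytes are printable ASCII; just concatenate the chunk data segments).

Chunk 1: stream[0..1]='8' size=0x8=8, data at stream[3..11]='0t612wc4' -> body[0..8], body so far='0t612wc4'
Chunk 2: stream[13..14]='8' size=0x8=8, data at stream[16..24]='zm90gbq9' -> body[8..16], body so far='0t612wc4zm90gbq9'
Chunk 3: stream[26..27]='1' size=0x1=1, data at stream[29..30]='s' -> body[16..17], body so far='0t612wc4zm90gbq9s'
Chunk 4: stream[32..33]='7' size=0x7=7, data at stream[35..42]='lcwebl7' -> body[17..24], body so far='0t612wc4zm90gbq9slcwebl7'
Chunk 5: stream[44..45]='0' size=0 (terminator). Final body='0t612wc4zm90gbq9slcwebl7' (24 bytes)

Answer: 0t612wc4zm90gbq9slcwebl7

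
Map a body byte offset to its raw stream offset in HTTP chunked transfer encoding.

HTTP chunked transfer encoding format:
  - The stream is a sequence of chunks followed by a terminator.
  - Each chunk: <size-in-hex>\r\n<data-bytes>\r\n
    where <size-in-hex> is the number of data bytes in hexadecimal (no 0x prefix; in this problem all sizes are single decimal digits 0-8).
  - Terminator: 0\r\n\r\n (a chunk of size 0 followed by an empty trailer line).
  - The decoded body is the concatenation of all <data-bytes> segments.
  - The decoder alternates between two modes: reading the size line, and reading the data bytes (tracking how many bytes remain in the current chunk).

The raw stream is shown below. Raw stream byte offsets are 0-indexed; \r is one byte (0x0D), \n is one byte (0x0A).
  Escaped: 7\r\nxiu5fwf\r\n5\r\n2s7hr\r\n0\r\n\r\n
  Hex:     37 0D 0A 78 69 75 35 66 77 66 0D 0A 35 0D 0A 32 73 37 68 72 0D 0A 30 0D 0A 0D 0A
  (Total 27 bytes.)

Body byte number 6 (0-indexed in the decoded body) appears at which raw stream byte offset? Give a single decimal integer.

Chunk 1: stream[0..1]='7' size=0x7=7, data at stream[3..10]='xiu5fwf' -> body[0..7], body so far='xiu5fwf'
Chunk 2: stream[12..13]='5' size=0x5=5, data at stream[15..20]='2s7hr' -> body[7..12], body so far='xiu5fwf2s7hr'
Chunk 3: stream[22..23]='0' size=0 (terminator). Final body='xiu5fwf2s7hr' (12 bytes)
Body byte 6 at stream offset 9

Answer: 9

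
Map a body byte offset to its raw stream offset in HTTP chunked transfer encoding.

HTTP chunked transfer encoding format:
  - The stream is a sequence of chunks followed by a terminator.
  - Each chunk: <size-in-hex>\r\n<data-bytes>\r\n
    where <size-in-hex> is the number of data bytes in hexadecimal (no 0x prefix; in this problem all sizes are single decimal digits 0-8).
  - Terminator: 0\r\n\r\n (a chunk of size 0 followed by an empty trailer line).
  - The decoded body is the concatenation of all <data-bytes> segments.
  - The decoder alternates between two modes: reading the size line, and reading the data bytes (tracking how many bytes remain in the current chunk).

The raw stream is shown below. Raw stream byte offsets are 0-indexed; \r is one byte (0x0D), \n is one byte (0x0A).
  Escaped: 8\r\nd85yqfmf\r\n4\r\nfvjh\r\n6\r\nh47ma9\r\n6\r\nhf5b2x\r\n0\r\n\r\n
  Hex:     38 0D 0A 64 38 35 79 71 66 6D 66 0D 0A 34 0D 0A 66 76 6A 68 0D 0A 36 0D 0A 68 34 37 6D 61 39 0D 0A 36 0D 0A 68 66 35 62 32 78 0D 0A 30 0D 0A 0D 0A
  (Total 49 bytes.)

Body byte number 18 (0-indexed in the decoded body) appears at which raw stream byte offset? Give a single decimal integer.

Answer: 36

Derivation:
Chunk 1: stream[0..1]='8' size=0x8=8, data at stream[3..11]='d85yqfmf' -> body[0..8], body so far='d85yqfmf'
Chunk 2: stream[13..14]='4' size=0x4=4, data at stream[16..20]='fvjh' -> body[8..12], body so far='d85yqfmffvjh'
Chunk 3: stream[22..23]='6' size=0x6=6, data at stream[25..31]='h47ma9' -> body[12..18], body so far='d85yqfmffvjhh47ma9'
Chunk 4: stream[33..34]='6' size=0x6=6, data at stream[36..42]='hf5b2x' -> body[18..24], body so far='d85yqfmffvjhh47ma9hf5b2x'
Chunk 5: stream[44..45]='0' size=0 (terminator). Final body='d85yqfmffvjhh47ma9hf5b2x' (24 bytes)
Body byte 18 at stream offset 36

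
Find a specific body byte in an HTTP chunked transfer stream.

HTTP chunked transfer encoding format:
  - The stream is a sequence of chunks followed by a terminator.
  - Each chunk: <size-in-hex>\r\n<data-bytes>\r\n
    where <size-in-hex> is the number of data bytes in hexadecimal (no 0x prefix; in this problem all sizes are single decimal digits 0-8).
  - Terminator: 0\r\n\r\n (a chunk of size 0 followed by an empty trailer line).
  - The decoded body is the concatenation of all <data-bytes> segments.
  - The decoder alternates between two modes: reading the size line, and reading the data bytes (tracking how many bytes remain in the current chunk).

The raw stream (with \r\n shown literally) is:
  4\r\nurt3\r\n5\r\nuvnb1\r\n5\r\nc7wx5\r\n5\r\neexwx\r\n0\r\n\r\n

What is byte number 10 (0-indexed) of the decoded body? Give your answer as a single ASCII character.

Answer: 7

Derivation:
Chunk 1: stream[0..1]='4' size=0x4=4, data at stream[3..7]='urt3' -> body[0..4], body so far='urt3'
Chunk 2: stream[9..10]='5' size=0x5=5, data at stream[12..17]='uvnb1' -> body[4..9], body so far='urt3uvnb1'
Chunk 3: stream[19..20]='5' size=0x5=5, data at stream[22..27]='c7wx5' -> body[9..14], body so far='urt3uvnb1c7wx5'
Chunk 4: stream[29..30]='5' size=0x5=5, data at stream[32..37]='eexwx' -> body[14..19], body so far='urt3uvnb1c7wx5eexwx'
Chunk 5: stream[39..40]='0' size=0 (terminator). Final body='urt3uvnb1c7wx5eexwx' (19 bytes)
Body byte 10 = '7'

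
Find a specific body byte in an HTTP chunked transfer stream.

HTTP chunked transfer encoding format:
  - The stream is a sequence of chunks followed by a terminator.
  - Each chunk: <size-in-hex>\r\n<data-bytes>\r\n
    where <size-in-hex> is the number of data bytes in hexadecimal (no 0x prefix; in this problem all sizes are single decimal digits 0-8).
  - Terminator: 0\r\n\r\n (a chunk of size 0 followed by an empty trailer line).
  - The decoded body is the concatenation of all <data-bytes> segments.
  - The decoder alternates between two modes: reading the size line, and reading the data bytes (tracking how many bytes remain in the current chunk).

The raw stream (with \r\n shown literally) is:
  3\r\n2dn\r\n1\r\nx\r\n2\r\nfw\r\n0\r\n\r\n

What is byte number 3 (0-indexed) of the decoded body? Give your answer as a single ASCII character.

Answer: x

Derivation:
Chunk 1: stream[0..1]='3' size=0x3=3, data at stream[3..6]='2dn' -> body[0..3], body so far='2dn'
Chunk 2: stream[8..9]='1' size=0x1=1, data at stream[11..12]='x' -> body[3..4], body so far='2dnx'
Chunk 3: stream[14..15]='2' size=0x2=2, data at stream[17..19]='fw' -> body[4..6], body so far='2dnxfw'
Chunk 4: stream[21..22]='0' size=0 (terminator). Final body='2dnxfw' (6 bytes)
Body byte 3 = 'x'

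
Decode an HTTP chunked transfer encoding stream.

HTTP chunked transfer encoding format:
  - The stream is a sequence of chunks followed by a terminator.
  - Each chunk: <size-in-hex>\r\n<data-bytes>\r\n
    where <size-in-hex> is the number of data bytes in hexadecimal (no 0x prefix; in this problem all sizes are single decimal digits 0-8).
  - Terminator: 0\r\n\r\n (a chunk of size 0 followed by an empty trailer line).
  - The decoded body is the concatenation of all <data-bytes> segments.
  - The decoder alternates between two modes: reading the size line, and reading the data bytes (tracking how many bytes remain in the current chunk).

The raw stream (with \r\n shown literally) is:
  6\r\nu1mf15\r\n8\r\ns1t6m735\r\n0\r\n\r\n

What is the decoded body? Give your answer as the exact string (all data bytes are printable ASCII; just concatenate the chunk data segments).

Answer: u1mf15s1t6m735

Derivation:
Chunk 1: stream[0..1]='6' size=0x6=6, data at stream[3..9]='u1mf15' -> body[0..6], body so far='u1mf15'
Chunk 2: stream[11..12]='8' size=0x8=8, data at stream[14..22]='s1t6m735' -> body[6..14], body so far='u1mf15s1t6m735'
Chunk 3: stream[24..25]='0' size=0 (terminator). Final body='u1mf15s1t6m735' (14 bytes)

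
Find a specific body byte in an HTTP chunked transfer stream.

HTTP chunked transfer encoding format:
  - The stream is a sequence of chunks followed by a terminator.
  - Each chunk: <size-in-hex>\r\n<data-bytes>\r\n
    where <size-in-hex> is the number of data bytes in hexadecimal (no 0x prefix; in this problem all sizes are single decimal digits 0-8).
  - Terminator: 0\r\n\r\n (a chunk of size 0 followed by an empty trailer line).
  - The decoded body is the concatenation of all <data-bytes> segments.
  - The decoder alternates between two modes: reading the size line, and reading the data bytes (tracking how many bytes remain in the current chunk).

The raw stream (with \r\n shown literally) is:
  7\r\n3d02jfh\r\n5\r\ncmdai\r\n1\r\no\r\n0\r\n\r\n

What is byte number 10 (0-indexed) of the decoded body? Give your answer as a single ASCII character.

Chunk 1: stream[0..1]='7' size=0x7=7, data at stream[3..10]='3d02jfh' -> body[0..7], body so far='3d02jfh'
Chunk 2: stream[12..13]='5' size=0x5=5, data at stream[15..20]='cmdai' -> body[7..12], body so far='3d02jfhcmdai'
Chunk 3: stream[22..23]='1' size=0x1=1, data at stream[25..26]='o' -> body[12..13], body so far='3d02jfhcmdaio'
Chunk 4: stream[28..29]='0' size=0 (terminator). Final body='3d02jfhcmdaio' (13 bytes)
Body byte 10 = 'a'

Answer: a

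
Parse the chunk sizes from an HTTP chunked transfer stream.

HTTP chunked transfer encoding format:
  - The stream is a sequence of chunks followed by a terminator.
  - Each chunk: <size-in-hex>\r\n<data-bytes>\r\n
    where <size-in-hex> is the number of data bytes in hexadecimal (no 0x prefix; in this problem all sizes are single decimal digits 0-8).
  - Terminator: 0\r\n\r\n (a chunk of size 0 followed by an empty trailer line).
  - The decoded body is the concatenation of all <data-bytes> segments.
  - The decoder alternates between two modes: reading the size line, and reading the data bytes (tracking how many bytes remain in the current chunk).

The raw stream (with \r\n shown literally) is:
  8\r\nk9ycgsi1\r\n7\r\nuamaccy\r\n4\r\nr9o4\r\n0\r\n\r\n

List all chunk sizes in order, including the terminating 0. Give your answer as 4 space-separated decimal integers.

Answer: 8 7 4 0

Derivation:
Chunk 1: stream[0..1]='8' size=0x8=8, data at stream[3..11]='k9ycgsi1' -> body[0..8], body so far='k9ycgsi1'
Chunk 2: stream[13..14]='7' size=0x7=7, data at stream[16..23]='uamaccy' -> body[8..15], body so far='k9ycgsi1uamaccy'
Chunk 3: stream[25..26]='4' size=0x4=4, data at stream[28..32]='r9o4' -> body[15..19], body so far='k9ycgsi1uamaccyr9o4'
Chunk 4: stream[34..35]='0' size=0 (terminator). Final body='k9ycgsi1uamaccyr9o4' (19 bytes)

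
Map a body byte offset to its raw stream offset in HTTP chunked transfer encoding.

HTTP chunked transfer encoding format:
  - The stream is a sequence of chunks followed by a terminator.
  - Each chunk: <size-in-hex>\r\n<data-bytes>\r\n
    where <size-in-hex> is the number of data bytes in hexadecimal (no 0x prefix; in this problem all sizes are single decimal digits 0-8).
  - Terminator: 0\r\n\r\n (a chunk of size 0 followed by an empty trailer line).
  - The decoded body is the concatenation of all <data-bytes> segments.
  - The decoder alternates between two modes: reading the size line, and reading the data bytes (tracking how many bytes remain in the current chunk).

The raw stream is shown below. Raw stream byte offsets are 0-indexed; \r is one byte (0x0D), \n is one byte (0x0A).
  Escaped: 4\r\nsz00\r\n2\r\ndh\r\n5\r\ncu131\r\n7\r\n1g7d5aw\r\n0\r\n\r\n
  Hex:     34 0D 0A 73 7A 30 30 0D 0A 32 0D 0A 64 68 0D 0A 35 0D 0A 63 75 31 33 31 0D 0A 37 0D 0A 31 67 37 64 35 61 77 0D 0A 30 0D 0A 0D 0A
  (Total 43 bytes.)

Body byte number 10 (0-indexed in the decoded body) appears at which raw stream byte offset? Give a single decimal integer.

Answer: 23

Derivation:
Chunk 1: stream[0..1]='4' size=0x4=4, data at stream[3..7]='sz00' -> body[0..4], body so far='sz00'
Chunk 2: stream[9..10]='2' size=0x2=2, data at stream[12..14]='dh' -> body[4..6], body so far='sz00dh'
Chunk 3: stream[16..17]='5' size=0x5=5, data at stream[19..24]='cu131' -> body[6..11], body so far='sz00dhcu131'
Chunk 4: stream[26..27]='7' size=0x7=7, data at stream[29..36]='1g7d5aw' -> body[11..18], body so far='sz00dhcu1311g7d5aw'
Chunk 5: stream[38..39]='0' size=0 (terminator). Final body='sz00dhcu1311g7d5aw' (18 bytes)
Body byte 10 at stream offset 23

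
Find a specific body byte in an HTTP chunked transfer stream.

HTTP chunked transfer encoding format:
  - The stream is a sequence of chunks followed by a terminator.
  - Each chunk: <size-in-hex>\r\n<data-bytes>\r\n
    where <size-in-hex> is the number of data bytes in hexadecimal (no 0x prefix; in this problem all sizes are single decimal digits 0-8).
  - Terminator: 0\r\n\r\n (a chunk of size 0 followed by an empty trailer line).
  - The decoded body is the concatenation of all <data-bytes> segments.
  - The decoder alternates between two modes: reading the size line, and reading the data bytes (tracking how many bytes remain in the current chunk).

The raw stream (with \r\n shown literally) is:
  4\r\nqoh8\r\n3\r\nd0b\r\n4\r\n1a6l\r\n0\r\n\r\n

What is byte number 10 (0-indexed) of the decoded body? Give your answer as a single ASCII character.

Chunk 1: stream[0..1]='4' size=0x4=4, data at stream[3..7]='qoh8' -> body[0..4], body so far='qoh8'
Chunk 2: stream[9..10]='3' size=0x3=3, data at stream[12..15]='d0b' -> body[4..7], body so far='qoh8d0b'
Chunk 3: stream[17..18]='4' size=0x4=4, data at stream[20..24]='1a6l' -> body[7..11], body so far='qoh8d0b1a6l'
Chunk 4: stream[26..27]='0' size=0 (terminator). Final body='qoh8d0b1a6l' (11 bytes)
Body byte 10 = 'l'

Answer: l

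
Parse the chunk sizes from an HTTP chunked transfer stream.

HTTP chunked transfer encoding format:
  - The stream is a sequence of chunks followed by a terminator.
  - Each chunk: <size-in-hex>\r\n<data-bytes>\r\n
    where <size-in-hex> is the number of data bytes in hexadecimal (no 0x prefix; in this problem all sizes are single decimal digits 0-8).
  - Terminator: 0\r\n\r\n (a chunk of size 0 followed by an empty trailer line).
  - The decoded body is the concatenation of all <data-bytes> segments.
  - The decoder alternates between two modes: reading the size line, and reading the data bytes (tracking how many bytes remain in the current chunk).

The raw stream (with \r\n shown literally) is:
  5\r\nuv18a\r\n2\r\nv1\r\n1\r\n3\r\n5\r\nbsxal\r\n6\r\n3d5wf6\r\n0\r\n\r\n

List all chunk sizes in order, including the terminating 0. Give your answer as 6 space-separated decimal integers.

Chunk 1: stream[0..1]='5' size=0x5=5, data at stream[3..8]='uv18a' -> body[0..5], body so far='uv18a'
Chunk 2: stream[10..11]='2' size=0x2=2, data at stream[13..15]='v1' -> body[5..7], body so far='uv18av1'
Chunk 3: stream[17..18]='1' size=0x1=1, data at stream[20..21]='3' -> body[7..8], body so far='uv18av13'
Chunk 4: stream[23..24]='5' size=0x5=5, data at stream[26..31]='bsxal' -> body[8..13], body so far='uv18av13bsxal'
Chunk 5: stream[33..34]='6' size=0x6=6, data at stream[36..42]='3d5wf6' -> body[13..19], body so far='uv18av13bsxal3d5wf6'
Chunk 6: stream[44..45]='0' size=0 (terminator). Final body='uv18av13bsxal3d5wf6' (19 bytes)

Answer: 5 2 1 5 6 0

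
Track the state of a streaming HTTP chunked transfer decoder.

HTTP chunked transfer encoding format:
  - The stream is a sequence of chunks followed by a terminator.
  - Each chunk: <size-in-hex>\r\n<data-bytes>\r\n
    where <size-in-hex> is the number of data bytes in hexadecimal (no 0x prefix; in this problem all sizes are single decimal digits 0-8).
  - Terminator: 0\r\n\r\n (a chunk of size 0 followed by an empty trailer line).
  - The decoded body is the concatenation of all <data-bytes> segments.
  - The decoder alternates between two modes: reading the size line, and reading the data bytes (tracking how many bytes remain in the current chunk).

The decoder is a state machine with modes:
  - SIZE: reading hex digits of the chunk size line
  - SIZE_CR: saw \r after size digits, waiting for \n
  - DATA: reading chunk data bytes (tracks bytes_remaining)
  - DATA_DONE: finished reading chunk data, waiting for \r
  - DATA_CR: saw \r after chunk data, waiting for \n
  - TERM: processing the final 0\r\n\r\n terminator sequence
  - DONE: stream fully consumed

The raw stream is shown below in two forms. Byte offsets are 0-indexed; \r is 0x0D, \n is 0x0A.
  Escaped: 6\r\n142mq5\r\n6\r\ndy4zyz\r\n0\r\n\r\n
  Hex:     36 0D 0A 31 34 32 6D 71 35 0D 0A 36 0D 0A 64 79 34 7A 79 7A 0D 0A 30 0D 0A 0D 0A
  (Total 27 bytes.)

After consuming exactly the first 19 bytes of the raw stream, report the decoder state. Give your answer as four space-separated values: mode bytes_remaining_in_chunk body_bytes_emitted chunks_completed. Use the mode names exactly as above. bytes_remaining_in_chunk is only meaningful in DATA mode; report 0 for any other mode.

Answer: DATA 1 11 1

Derivation:
Byte 0 = '6': mode=SIZE remaining=0 emitted=0 chunks_done=0
Byte 1 = 0x0D: mode=SIZE_CR remaining=0 emitted=0 chunks_done=0
Byte 2 = 0x0A: mode=DATA remaining=6 emitted=0 chunks_done=0
Byte 3 = '1': mode=DATA remaining=5 emitted=1 chunks_done=0
Byte 4 = '4': mode=DATA remaining=4 emitted=2 chunks_done=0
Byte 5 = '2': mode=DATA remaining=3 emitted=3 chunks_done=0
Byte 6 = 'm': mode=DATA remaining=2 emitted=4 chunks_done=0
Byte 7 = 'q': mode=DATA remaining=1 emitted=5 chunks_done=0
Byte 8 = '5': mode=DATA_DONE remaining=0 emitted=6 chunks_done=0
Byte 9 = 0x0D: mode=DATA_CR remaining=0 emitted=6 chunks_done=0
Byte 10 = 0x0A: mode=SIZE remaining=0 emitted=6 chunks_done=1
Byte 11 = '6': mode=SIZE remaining=0 emitted=6 chunks_done=1
Byte 12 = 0x0D: mode=SIZE_CR remaining=0 emitted=6 chunks_done=1
Byte 13 = 0x0A: mode=DATA remaining=6 emitted=6 chunks_done=1
Byte 14 = 'd': mode=DATA remaining=5 emitted=7 chunks_done=1
Byte 15 = 'y': mode=DATA remaining=4 emitted=8 chunks_done=1
Byte 16 = '4': mode=DATA remaining=3 emitted=9 chunks_done=1
Byte 17 = 'z': mode=DATA remaining=2 emitted=10 chunks_done=1
Byte 18 = 'y': mode=DATA remaining=1 emitted=11 chunks_done=1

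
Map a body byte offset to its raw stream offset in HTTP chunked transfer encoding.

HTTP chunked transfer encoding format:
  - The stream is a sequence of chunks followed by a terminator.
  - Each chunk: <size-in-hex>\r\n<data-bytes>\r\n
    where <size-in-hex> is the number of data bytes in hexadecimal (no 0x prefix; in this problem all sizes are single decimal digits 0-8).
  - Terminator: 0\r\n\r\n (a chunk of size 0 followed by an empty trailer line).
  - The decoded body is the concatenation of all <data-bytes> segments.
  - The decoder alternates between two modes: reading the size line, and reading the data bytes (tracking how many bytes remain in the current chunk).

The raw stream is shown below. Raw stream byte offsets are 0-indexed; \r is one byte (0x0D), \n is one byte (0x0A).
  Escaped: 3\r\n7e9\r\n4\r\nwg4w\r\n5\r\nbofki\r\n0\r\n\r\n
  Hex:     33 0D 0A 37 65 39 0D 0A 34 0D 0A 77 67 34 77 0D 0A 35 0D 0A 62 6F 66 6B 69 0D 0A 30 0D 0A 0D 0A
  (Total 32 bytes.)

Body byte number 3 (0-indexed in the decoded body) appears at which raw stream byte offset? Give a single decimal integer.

Answer: 11

Derivation:
Chunk 1: stream[0..1]='3' size=0x3=3, data at stream[3..6]='7e9' -> body[0..3], body so far='7e9'
Chunk 2: stream[8..9]='4' size=0x4=4, data at stream[11..15]='wg4w' -> body[3..7], body so far='7e9wg4w'
Chunk 3: stream[17..18]='5' size=0x5=5, data at stream[20..25]='bofki' -> body[7..12], body so far='7e9wg4wbofki'
Chunk 4: stream[27..28]='0' size=0 (terminator). Final body='7e9wg4wbofki' (12 bytes)
Body byte 3 at stream offset 11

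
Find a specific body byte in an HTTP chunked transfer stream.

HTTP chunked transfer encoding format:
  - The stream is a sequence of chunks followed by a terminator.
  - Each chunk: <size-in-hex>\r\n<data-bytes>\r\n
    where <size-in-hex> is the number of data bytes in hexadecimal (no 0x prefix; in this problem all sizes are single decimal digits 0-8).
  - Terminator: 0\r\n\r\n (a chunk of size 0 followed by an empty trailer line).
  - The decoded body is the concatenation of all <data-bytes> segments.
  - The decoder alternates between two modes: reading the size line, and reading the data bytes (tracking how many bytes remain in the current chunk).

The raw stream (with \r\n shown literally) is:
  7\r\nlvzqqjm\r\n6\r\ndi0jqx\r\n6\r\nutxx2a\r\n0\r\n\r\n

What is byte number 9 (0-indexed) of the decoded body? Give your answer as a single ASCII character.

Answer: 0

Derivation:
Chunk 1: stream[0..1]='7' size=0x7=7, data at stream[3..10]='lvzqqjm' -> body[0..7], body so far='lvzqqjm'
Chunk 2: stream[12..13]='6' size=0x6=6, data at stream[15..21]='di0jqx' -> body[7..13], body so far='lvzqqjmdi0jqx'
Chunk 3: stream[23..24]='6' size=0x6=6, data at stream[26..32]='utxx2a' -> body[13..19], body so far='lvzqqjmdi0jqxutxx2a'
Chunk 4: stream[34..35]='0' size=0 (terminator). Final body='lvzqqjmdi0jqxutxx2a' (19 bytes)
Body byte 9 = '0'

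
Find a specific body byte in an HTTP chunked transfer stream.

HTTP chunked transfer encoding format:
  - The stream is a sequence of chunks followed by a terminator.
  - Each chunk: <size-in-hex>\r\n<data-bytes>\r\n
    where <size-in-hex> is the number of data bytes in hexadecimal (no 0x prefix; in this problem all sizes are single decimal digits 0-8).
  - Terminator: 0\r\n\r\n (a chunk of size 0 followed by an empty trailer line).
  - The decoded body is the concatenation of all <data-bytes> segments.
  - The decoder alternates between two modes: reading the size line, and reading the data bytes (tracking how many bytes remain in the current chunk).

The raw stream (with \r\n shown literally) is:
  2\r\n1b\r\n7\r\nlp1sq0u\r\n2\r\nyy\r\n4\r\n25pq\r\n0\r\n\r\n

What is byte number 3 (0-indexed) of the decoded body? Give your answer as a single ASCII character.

Chunk 1: stream[0..1]='2' size=0x2=2, data at stream[3..5]='1b' -> body[0..2], body so far='1b'
Chunk 2: stream[7..8]='7' size=0x7=7, data at stream[10..17]='lp1sq0u' -> body[2..9], body so far='1blp1sq0u'
Chunk 3: stream[19..20]='2' size=0x2=2, data at stream[22..24]='yy' -> body[9..11], body so far='1blp1sq0uyy'
Chunk 4: stream[26..27]='4' size=0x4=4, data at stream[29..33]='25pq' -> body[11..15], body so far='1blp1sq0uyy25pq'
Chunk 5: stream[35..36]='0' size=0 (terminator). Final body='1blp1sq0uyy25pq' (15 bytes)
Body byte 3 = 'p'

Answer: p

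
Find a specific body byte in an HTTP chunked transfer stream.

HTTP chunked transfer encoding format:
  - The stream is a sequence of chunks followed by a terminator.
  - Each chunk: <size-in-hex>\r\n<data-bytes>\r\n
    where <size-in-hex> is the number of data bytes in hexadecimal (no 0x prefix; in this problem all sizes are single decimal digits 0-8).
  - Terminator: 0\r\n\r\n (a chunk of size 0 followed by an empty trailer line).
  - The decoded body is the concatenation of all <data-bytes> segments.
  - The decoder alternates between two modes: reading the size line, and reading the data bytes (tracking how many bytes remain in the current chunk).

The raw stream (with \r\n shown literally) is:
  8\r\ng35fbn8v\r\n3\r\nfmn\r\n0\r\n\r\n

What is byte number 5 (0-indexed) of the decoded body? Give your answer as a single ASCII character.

Answer: n

Derivation:
Chunk 1: stream[0..1]='8' size=0x8=8, data at stream[3..11]='g35fbn8v' -> body[0..8], body so far='g35fbn8v'
Chunk 2: stream[13..14]='3' size=0x3=3, data at stream[16..19]='fmn' -> body[8..11], body so far='g35fbn8vfmn'
Chunk 3: stream[21..22]='0' size=0 (terminator). Final body='g35fbn8vfmn' (11 bytes)
Body byte 5 = 'n'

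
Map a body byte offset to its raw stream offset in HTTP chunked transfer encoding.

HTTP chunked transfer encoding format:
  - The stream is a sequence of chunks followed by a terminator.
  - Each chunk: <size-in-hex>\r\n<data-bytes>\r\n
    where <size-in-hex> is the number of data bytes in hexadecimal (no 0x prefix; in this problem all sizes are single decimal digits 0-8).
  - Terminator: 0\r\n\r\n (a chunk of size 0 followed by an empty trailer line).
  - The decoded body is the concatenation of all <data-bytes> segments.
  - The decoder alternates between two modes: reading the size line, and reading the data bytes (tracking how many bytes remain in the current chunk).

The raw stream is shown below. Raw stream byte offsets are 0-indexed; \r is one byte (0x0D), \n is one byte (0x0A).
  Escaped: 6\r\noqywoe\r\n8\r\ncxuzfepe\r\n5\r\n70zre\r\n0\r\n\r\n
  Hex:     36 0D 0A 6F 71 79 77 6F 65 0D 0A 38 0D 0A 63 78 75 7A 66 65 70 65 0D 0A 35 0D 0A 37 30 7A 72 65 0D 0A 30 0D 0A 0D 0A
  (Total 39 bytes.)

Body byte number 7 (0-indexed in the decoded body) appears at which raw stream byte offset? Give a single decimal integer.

Answer: 15

Derivation:
Chunk 1: stream[0..1]='6' size=0x6=6, data at stream[3..9]='oqywoe' -> body[0..6], body so far='oqywoe'
Chunk 2: stream[11..12]='8' size=0x8=8, data at stream[14..22]='cxuzfepe' -> body[6..14], body so far='oqywoecxuzfepe'
Chunk 3: stream[24..25]='5' size=0x5=5, data at stream[27..32]='70zre' -> body[14..19], body so far='oqywoecxuzfepe70zre'
Chunk 4: stream[34..35]='0' size=0 (terminator). Final body='oqywoecxuzfepe70zre' (19 bytes)
Body byte 7 at stream offset 15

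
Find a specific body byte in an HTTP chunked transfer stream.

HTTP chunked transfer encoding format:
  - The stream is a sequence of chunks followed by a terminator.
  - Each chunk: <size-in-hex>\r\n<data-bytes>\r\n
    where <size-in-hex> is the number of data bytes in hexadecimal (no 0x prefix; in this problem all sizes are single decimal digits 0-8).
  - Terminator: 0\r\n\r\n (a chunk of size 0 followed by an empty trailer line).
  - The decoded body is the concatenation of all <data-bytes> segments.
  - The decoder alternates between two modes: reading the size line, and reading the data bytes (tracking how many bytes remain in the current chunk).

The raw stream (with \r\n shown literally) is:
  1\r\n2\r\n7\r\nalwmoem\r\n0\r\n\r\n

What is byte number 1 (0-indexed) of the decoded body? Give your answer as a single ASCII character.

Chunk 1: stream[0..1]='1' size=0x1=1, data at stream[3..4]='2' -> body[0..1], body so far='2'
Chunk 2: stream[6..7]='7' size=0x7=7, data at stream[9..16]='alwmoem' -> body[1..8], body so far='2alwmoem'
Chunk 3: stream[18..19]='0' size=0 (terminator). Final body='2alwmoem' (8 bytes)
Body byte 1 = 'a'

Answer: a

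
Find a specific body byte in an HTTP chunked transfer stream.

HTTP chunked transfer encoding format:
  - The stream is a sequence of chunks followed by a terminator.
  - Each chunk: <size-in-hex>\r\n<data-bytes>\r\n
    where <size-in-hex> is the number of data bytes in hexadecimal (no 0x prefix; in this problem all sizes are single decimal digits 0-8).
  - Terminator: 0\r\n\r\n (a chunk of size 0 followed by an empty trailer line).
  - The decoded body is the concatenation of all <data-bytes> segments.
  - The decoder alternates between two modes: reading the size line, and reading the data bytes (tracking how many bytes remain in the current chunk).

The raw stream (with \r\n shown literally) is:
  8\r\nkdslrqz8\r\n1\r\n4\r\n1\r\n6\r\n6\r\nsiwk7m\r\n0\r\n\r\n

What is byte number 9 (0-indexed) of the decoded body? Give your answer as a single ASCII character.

Chunk 1: stream[0..1]='8' size=0x8=8, data at stream[3..11]='kdslrqz8' -> body[0..8], body so far='kdslrqz8'
Chunk 2: stream[13..14]='1' size=0x1=1, data at stream[16..17]='4' -> body[8..9], body so far='kdslrqz84'
Chunk 3: stream[19..20]='1' size=0x1=1, data at stream[22..23]='6' -> body[9..10], body so far='kdslrqz846'
Chunk 4: stream[25..26]='6' size=0x6=6, data at stream[28..34]='siwk7m' -> body[10..16], body so far='kdslrqz846siwk7m'
Chunk 5: stream[36..37]='0' size=0 (terminator). Final body='kdslrqz846siwk7m' (16 bytes)
Body byte 9 = '6'

Answer: 6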